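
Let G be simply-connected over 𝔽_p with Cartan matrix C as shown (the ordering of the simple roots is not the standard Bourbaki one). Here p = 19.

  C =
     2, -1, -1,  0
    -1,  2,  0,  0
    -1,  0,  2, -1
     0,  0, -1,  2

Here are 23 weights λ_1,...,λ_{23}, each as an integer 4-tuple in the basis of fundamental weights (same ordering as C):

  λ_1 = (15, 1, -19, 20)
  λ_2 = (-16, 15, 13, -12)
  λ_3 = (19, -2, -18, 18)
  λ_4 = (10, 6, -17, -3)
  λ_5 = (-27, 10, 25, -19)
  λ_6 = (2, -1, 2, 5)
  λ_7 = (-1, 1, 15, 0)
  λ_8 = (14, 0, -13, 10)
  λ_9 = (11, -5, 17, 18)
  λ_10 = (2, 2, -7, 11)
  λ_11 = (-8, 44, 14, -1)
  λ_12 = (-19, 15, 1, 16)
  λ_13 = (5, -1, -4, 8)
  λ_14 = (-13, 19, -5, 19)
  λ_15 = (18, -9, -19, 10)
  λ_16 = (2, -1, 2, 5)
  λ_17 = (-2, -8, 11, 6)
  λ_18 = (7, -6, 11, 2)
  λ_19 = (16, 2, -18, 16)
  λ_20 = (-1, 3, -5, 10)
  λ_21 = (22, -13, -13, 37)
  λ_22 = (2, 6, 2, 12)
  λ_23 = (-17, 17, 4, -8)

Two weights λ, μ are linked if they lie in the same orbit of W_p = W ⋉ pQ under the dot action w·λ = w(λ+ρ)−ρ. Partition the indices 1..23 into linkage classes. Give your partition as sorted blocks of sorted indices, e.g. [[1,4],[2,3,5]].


Root system A_4: the 4×4 matrix C matches after relabeling.

W_19-reps of the 23 weights in Ā_19 (same 4-coord order as C):

  1: (0, 2, 16, 1);  2: (3, 1, 11, 1);  3: (0, 2, 16, 1);  4: (2, 0, 5, 11);  5: (7, 1, 4, 7);  6: (3, 0, 3, 6);  7: (0, 2, 16, 1);  8: (3, 1, 11, 1);  9: (7, 1, 4, 7);  10: (3, 0, 3, 6);  11: (4, 0, 0, 7);  12: (0, 2, 16, 1);  13: (3, 0, 3, 6);  14: (3, 1, 11, 1);  15: (7, 1, 4, 7);  16: (3, 0, 3, 6);  17: (7, 1, 4, 7);  18: (3, 1, 11, 1);  19: (0, 2, 16, 1);  20: (4, 0, 0, 7);  21: (7, 1, 4, 7);  22: (3, 0, 3, 6);  23: (2, 0, 5, 11)

The 23 indices split into 6 linkage classes (same alcove rep ⇔ same W_19-dot-orbit):

[[1, 3, 7, 12, 19], [2, 8, 14, 18], [4, 23], [5, 9, 15, 17, 21], [6, 10, 13, 16, 22], [11, 20]]


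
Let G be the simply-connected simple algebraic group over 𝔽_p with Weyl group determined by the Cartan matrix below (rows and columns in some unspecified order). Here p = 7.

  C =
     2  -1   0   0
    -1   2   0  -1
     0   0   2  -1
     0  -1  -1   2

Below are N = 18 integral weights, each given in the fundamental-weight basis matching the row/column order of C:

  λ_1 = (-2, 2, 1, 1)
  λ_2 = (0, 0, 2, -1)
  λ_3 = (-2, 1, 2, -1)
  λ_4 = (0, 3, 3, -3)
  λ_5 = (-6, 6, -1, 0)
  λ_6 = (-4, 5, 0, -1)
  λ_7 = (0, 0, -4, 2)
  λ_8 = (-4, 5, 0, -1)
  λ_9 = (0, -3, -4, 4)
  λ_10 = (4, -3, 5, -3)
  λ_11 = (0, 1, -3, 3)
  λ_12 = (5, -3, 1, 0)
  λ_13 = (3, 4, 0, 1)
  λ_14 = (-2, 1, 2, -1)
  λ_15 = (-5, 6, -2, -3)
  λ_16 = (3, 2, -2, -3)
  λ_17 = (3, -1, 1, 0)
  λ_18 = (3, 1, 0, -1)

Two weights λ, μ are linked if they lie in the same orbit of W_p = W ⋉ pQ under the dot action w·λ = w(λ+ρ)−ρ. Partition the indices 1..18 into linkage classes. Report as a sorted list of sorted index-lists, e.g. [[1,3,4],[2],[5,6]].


Dynkin diagram of C (from the 6 off-diagonal −1 entries): A_4.

W_7-reps of the 18 weights in Ā_7 (same 4-coord order as C):

  λ_1 → (1, 2, 2, 2);  λ_2 → (1, 1, 3, 0);  λ_3 → (1, 1, 3, 0);  λ_4 → (1, 2, 2, 2);  λ_5 → (4, 2, 1, 0);  λ_6 → (3, 3, 1, 0);  λ_7 → (1, 1, 3, 0);  λ_8 → (3, 3, 1, 0);  λ_9 → (1, 1, 3, 0);  λ_10 → (1, 2, 2, 2);  λ_11 → (1, 2, 2, 2);  λ_12 → (4, 1, 1, 1);  λ_13 → (1, 2, 2, 2);  λ_14 → (1, 1, 3, 0);  λ_15 → (4, 0, 2, 1);  λ_16 → (4, 0, 2, 1);  λ_17 → (4, 0, 2, 1);  λ_18 → (4, 2, 1, 0)

The 18 indices split into 6 linkage classes (same alcove rep ⇔ same W_7-dot-orbit):

[[1, 4, 10, 11, 13], [2, 3, 7, 9, 14], [5, 18], [6, 8], [12], [15, 16, 17]]


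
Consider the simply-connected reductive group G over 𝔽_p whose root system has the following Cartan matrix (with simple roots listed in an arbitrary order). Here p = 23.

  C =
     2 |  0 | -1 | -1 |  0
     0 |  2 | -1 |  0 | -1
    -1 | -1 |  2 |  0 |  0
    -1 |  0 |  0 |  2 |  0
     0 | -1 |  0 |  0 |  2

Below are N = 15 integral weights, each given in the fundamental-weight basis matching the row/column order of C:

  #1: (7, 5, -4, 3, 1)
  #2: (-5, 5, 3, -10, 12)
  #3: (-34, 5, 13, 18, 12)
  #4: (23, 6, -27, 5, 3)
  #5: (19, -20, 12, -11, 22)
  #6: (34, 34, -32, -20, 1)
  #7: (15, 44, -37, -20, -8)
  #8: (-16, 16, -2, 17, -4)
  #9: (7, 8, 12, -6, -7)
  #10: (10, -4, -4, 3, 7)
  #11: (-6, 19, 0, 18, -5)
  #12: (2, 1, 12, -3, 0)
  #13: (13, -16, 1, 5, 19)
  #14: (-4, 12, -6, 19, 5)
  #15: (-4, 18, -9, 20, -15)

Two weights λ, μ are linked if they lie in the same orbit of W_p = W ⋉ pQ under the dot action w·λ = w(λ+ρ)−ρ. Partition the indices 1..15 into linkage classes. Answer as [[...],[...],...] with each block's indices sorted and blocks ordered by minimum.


A_5 Cartan matrix, 5 simple roots permuted; ρ=(1,1,1,1,1).

W_23-reps of the 15 weights in Ā_23 (same 5-coord order as C):

  [1] (5, 3, 3, 4, 2) · [2] (0, 3, 6, 4, 10) · [3] (0, 3, 6, 4, 10) · [4] (1, 4, 4, 2, 8) · [5] (0, 3, 6, 4, 10) · [6] (1, 4, 4, 2, 8) · [7] (1, 2, 13, 2, 1) · [8] (1, 2, 13, 2, 1) · [9] (1, 2, 13, 2, 1) · [10] (5, 3, 3, 4, 2) · [11] (1, 4, 4, 2, 8) · [12] (1, 2, 13, 2, 1) · [13] (1, 2, 13, 2, 1) · [14] (5, 3, 3, 4, 2) · [15] (5, 3, 3, 4, 2)

Partition of {1..15} into 4 W_23-dot-orbits:

[[1, 10, 14, 15], [2, 3, 5], [4, 6, 11], [7, 8, 9, 12, 13]]


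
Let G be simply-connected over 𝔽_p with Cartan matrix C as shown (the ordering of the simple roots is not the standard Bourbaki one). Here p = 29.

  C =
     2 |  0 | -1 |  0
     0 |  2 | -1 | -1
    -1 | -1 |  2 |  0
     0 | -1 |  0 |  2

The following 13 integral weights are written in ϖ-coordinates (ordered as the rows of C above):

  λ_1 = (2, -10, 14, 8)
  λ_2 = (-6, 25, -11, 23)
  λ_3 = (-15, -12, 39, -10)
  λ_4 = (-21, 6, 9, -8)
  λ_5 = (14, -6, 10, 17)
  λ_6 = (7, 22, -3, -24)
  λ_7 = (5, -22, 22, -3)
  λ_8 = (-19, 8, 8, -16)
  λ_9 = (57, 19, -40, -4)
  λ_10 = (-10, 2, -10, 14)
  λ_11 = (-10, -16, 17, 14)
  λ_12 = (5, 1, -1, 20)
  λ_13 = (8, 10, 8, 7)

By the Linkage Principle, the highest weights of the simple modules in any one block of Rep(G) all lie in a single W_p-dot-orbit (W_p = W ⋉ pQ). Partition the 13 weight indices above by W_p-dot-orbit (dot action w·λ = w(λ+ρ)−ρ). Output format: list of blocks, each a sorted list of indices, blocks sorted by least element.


Dynkin diagram of C (from the 6 off-diagonal −1 entries): A_4.

Folding the 13 weights λ_j+ρ into Ā_29 (reps in the given 4-coord order):

    λ_1+ρ ↦ (3, 9, 6, 0)
    λ_2+ρ ↦ (5, 5, 6, 3)
    λ_3+ρ ↦ (3, 9, 6, 0)
    λ_4+ρ ↦ (10, 7, 0, 3)
    λ_5+ρ ↦ (5, 5, 6, 3)
    λ_6+ρ ↦ (6, 2, 0, 21)
    λ_7+ρ ↦ (6, 2, 0, 21)
    λ_8+ρ ↦ (3, 9, 6, 0)
    λ_9+ρ ↦ (10, 7, 0, 3)
    λ_10+ρ ↦ (3, 9, 6, 0)
    λ_11+ρ ↦ (3, 9, 6, 0)
    λ_12+ρ ↦ (6, 2, 0, 21)
    λ_13+ρ ↦ (1, 11, 9, 0)

The 13 indices split into 5 linkage classes (same alcove rep ⇔ same W_29-dot-orbit):

[[1, 3, 8, 10, 11], [2, 5], [4, 9], [6, 7, 12], [13]]


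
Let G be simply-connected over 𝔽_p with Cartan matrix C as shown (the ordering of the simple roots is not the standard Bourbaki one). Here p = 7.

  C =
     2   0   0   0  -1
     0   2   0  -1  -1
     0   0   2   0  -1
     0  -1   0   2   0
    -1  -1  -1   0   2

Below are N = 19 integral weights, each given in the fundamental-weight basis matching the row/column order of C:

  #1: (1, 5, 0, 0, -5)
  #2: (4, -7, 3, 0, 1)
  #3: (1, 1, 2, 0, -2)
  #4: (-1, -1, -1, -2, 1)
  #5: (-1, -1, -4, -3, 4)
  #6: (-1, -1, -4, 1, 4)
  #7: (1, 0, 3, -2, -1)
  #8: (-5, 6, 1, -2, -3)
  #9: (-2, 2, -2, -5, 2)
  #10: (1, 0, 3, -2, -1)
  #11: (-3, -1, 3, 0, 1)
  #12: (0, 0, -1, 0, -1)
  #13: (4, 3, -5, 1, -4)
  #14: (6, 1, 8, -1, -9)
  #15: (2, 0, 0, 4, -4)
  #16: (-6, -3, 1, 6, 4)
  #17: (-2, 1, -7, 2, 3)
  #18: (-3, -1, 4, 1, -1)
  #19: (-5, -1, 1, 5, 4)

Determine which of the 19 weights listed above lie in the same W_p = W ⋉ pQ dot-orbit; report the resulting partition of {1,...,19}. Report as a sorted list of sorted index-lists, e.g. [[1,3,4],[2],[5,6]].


D_5 Cartan matrix, 5 simple roots permuted; ρ=(1,1,1,1,1).

W_7-reps of the 19 weights in Ā_7 (same 5-coord order as C):

    1: (1, 0, 2, 1, 1)
    2: (1, 1, 0, 1, 0)
    3: (1, 0, 2, 1, 1)
    4: (0, 1, 0, 0, 1)
    5: (0, 2, 3, 0, 0)
    6: (0, 2, 3, 0, 0)
    7: (2, 0, 4, 1, 0)
    8: (2, 0, 4, 1, 0)
    9: (1, 1, 1, 3, 0)
    10: (2, 0, 4, 1, 0)
    11: (2, 0, 4, 1, 0)
    12: (1, 1, 0, 1, 0)
    13: (1, 0, 2, 1, 1)
    14: (1, 1, 1, 3, 0)
    15: (1, 1, 1, 3, 0)
    16: (0, 2, 3, 0, 0)
    17: (1, 0, 2, 1, 1)
    18: (0, 2, 3, 0, 0)
    19: (2, 0, 4, 1, 0)

Linkage partition of the 19 weights (6 classes, p=7):

[[1, 3, 13, 17], [2, 12], [4], [5, 6, 16, 18], [7, 8, 10, 11, 19], [9, 14, 15]]


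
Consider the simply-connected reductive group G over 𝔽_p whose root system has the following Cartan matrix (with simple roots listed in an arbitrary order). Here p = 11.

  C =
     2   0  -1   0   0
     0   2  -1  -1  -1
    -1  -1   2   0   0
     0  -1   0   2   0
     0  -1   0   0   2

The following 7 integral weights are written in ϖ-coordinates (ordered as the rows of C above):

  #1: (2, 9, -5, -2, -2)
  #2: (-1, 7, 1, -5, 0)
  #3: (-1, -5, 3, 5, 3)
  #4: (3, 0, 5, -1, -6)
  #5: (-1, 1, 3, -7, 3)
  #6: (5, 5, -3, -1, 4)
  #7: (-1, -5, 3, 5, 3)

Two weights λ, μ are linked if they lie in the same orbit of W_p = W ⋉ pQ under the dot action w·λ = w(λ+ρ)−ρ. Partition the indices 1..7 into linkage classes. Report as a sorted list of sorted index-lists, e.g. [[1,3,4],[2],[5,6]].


D_5 Cartan matrix, 5 simple roots permuted; ρ=(1,1,1,1,1).

W_11-reps of the 7 weights in Ā_11 (same 5-coord order as C):

  1: (2, 1, 1, 1, 1) · 2: (4, 0, 0, 4, 1) · 3: (0, 4, 0, 2, 0) · 4: (4, 0, 0, 4, 1) · 5: (0, 4, 0, 2, 0) · 6: (4, 0, 0, 4, 1) · 7: (0, 4, 0, 2, 0)

Partition of {1..7} into 3 W_11-dot-orbits:

[[1], [2, 4, 6], [3, 5, 7]]


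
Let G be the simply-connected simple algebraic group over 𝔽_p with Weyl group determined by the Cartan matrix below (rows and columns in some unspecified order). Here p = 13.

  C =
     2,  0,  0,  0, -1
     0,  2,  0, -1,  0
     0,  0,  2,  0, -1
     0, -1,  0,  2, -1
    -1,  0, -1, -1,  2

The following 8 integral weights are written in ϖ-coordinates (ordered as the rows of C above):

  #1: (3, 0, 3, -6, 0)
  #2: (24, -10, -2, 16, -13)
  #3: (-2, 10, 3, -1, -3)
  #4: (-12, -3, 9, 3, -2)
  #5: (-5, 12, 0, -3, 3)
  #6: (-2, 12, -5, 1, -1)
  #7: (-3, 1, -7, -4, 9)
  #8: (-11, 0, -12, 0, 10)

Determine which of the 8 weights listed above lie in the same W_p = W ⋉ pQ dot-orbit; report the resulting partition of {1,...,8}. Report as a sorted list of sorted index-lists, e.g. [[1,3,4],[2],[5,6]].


Cartan matrix: type D_5 (|W|=1920); un-permuting the 5 rows.

Each λ_j+ρ reduced to Ā_13; 5-tuples below use C's row order:

  λ_1 → (0, 1, 0, 3, 1)
  λ_2 → (0, 1, 0, 3, 1)
  λ_3 → (0, 8, 1, 1, 1)
  λ_4 → (0, 8, 1, 1, 1)
  λ_5 → (0, 8, 1, 1, 1)
  λ_6 → (0, 8, 1, 1, 1)
  λ_7 → (1, 1, 5, 1, 1)
  λ_8 → (0, 8, 1, 1, 1)

3 distinct reps among the 8 weights ⇒ 3 W_13-linkage classes:

[[1, 2], [3, 4, 5, 6, 8], [7]]


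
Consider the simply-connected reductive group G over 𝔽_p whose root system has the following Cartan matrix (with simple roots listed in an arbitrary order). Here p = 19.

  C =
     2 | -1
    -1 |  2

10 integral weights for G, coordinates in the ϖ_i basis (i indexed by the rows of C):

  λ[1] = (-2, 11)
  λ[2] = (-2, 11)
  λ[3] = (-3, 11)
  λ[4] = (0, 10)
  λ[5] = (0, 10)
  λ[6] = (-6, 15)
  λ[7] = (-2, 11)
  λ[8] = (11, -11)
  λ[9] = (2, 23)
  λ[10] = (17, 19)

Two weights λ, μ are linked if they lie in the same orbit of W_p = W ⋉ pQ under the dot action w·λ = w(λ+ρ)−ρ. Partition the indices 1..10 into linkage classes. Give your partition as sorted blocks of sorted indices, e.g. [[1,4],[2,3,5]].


Dynkin diagram of C (from the 2 off-diagonal −1 entries): A_2.

Folding the 10 weights λ_j+ρ into Ā_19 (reps in the given 2-coord order):

  λ_1 → (1, 11) · λ_2 → (1, 11) · λ_3 → (2, 10) · λ_4 → (1, 11) · λ_5 → (1, 11) · λ_6 → (5, 11) · λ_7 → (1, 11) · λ_8 → (2, 10) · λ_9 → (5, 11) · λ_10 → (1, 0)

These 10 weights hit 4 W_19-dot-orbits; sizes (5, 2, 2, 1):

[[1, 2, 4, 5, 7], [3, 8], [6, 9], [10]]


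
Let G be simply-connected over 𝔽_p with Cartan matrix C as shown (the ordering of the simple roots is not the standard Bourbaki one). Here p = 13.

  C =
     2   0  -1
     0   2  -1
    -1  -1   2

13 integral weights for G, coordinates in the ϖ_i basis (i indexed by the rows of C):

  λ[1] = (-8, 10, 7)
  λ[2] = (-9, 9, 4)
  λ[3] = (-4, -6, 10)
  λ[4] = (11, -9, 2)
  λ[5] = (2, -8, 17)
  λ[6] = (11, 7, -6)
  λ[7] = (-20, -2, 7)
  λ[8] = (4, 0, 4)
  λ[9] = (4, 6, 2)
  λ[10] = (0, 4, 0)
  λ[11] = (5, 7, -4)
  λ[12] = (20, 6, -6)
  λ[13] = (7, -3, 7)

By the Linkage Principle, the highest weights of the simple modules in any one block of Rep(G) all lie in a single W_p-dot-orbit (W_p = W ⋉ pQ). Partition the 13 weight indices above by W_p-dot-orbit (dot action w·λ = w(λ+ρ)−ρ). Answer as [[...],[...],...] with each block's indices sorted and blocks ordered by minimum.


Dynkin diagram of C (from the 4 off-diagonal −1 entries): A_3.

Alcove-folded reps (p=13, 13 weights, presented ϖ-order):

  [1] (1, 5, 1)
  [2] (3, 5, 3)
  [3] (3, 5, 3)
  [4] (5, 1, 5)
  [5] (5, 1, 5)
  [6] (5, 1, 5)
  [7] (1, 5, 1)
  [8] (5, 1, 5)
  [9] (3, 5, 3)
  [10] (1, 5, 1)
  [11] (3, 5, 3)
  [12] (3, 5, 3)
  [13] (5, 1, 5)

These 13 weights hit 3 W_13-dot-orbits; sizes (3, 5, 5):

[[1, 7, 10], [2, 3, 9, 11, 12], [4, 5, 6, 8, 13]]


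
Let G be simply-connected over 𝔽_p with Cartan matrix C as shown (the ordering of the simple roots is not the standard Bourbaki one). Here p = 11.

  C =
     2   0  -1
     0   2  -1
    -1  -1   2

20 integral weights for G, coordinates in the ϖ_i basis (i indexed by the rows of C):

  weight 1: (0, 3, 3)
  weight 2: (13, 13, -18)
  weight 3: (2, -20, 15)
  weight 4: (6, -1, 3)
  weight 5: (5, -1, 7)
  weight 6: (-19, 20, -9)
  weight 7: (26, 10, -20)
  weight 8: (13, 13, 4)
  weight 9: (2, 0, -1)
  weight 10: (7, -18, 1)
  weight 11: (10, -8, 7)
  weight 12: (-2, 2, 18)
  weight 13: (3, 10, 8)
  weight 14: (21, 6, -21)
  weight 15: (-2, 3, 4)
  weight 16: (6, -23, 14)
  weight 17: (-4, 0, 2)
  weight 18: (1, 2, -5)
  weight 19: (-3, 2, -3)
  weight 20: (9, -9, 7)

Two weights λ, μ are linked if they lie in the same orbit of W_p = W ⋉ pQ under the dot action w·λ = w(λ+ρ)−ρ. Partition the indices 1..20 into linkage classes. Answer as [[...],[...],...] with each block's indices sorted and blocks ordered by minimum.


A_3 Cartan matrix, 3 simple roots permuted; ρ=(1,1,1).

Folding the 20 weights λ_j+ρ into Ā_11 (reps in the given 3-coord order):

  1: (1, 4, 4)
  2: (3, 3, 5)
  3: (3, 3, 5)
  4: (7, 0, 4)
  5: (3, 3, 5)
  6: (1, 4, 4)
  7: (3, 3, 5)
  8: (3, 3, 5)
  9: (3, 1, 0)
  10: (1, 4, 4)
  11: (3, 1, 0)
  12: (3, 1, 0)
  13: (7, 0, 2)
  14: (7, 0, 2)
  15: (1, 4, 4)
  16: (7, 0, 4)
  17: (3, 1, 0)
  18: (2, 1, 1)
  19: (2, 1, 1)
  20: (3, 1, 0)

Partition of {1..20} into 6 W_11-dot-orbits:

[[1, 6, 10, 15], [2, 3, 5, 7, 8], [4, 16], [9, 11, 12, 17, 20], [13, 14], [18, 19]]


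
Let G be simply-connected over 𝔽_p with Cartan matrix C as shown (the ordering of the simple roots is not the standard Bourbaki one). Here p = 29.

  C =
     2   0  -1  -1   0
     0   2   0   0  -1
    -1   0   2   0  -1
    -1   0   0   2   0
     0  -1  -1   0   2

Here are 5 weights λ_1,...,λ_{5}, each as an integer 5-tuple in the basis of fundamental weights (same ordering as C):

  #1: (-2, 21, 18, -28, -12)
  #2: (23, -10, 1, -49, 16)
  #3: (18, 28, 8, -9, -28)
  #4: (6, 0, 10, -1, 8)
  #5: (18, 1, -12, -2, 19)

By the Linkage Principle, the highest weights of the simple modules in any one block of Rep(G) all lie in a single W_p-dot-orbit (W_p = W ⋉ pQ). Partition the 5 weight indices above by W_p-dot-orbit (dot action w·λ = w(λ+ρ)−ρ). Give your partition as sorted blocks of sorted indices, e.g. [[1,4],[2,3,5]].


Cartan matrix: type A_5 (|W|=720); un-permuting the 5 rows.

Each λ_j+ρ reduced to Ā_29; 5-tuples below use C's row order:

  1: (7, 1, 11, 0, 9)
  2: (2, 9, 3, 5, 5)
  3: (7, 1, 11, 0, 9)
  4: (7, 1, 11, 0, 9)
  5: (7, 1, 11, 0, 9)

Grouping the 5 weights by Ā_29-representative: 2 linkage classes.

[[1, 3, 4, 5], [2]]


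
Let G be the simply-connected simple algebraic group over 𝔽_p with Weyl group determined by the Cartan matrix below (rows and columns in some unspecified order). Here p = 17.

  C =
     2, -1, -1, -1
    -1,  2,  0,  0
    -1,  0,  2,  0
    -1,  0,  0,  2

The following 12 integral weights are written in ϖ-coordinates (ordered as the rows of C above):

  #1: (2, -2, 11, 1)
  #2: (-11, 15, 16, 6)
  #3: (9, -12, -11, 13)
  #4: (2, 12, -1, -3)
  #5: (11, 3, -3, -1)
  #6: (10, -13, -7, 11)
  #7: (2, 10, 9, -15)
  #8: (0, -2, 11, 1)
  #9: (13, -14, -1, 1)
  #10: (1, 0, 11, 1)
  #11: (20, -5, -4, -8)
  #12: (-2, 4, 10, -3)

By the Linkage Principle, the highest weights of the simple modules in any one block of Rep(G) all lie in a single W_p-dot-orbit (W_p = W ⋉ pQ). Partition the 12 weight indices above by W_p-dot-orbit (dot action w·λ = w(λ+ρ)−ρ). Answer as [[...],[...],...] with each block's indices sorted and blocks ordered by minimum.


D_4 Cartan matrix, 4 simple roots permuted; ρ=(1,1,1,1).

W_17-reps of the 12 weights in Ā_17 (same 4-coord order as C):

    [1] (0, 1, 12, 2)
    [2] (3, 0, 1, 3)
    [3] (3, 0, 1, 3)
    [4] (1, 13, 0, 2)
    [5] (1, 4, 2, 0)
    [6] (0, 5, 1, 5)
    [7] (3, 0, 1, 3)
    [8] (0, 1, 12, 2)
    [9] (1, 13, 0, 2)
    [10] (0, 1, 12, 2)
    [11] (3, 0, 1, 3)
    [12] (2, 2, 8, 1)

Grouping the 12 weights by Ā_17-representative: 6 linkage classes.

[[1, 8, 10], [2, 3, 7, 11], [4, 9], [5], [6], [12]]


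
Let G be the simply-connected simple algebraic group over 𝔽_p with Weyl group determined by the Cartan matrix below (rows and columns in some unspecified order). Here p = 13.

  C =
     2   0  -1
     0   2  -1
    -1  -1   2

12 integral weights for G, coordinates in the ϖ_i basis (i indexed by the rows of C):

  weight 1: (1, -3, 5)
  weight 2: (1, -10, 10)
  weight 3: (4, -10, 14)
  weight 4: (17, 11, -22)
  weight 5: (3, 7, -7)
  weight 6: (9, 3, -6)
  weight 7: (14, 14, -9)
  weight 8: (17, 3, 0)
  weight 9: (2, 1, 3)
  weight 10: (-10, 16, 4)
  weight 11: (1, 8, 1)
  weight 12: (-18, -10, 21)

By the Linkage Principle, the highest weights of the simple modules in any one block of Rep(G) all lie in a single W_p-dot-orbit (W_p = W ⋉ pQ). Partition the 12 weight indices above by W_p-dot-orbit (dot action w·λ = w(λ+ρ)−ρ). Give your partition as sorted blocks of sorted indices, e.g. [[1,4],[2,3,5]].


Root system A_3: the 3×3 matrix C matches after relabeling.

Ā_13 reps of the 12 weights (A_3, coords as presented):

  [1] (2, 2, 4);  [2] (2, 9, 2);  [3] (2, 2, 4);  [4] (5, 1, 4);  [5] (2, 2, 4);  [6] (5, 1, 4);  [7] (2, 2, 4);  [8] (3, 1, 5);  [9] (3, 2, 4);  [10] (4, 4, 0);  [11] (2, 9, 2);  [12] (4, 4, 0)

Grouping the 12 weights by Ā_13-representative: 6 linkage classes.

[[1, 3, 5, 7], [2, 11], [4, 6], [8], [9], [10, 12]]


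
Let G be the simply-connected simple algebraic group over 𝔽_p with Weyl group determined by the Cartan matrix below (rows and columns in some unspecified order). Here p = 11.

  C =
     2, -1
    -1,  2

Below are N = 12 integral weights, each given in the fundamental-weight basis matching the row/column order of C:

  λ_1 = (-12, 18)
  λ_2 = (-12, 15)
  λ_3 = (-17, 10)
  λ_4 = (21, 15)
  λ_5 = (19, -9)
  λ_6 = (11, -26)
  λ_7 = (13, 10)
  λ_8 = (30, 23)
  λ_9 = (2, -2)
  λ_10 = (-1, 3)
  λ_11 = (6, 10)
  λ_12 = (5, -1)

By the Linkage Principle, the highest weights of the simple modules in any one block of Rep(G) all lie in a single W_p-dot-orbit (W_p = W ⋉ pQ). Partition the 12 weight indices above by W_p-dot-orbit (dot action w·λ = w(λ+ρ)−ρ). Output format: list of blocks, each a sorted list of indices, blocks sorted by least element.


Root system A_2: the 2×2 matrix C matches after relabeling.

Each λ_j+ρ reduced to Ā_11; 2-tuples below use C's row order:

  λ_1+ρ ↦ (3, 0)
  λ_2+ρ ↦ (6, 0)
  λ_3+ρ ↦ (6, 0)
  λ_4+ρ ↦ (6, 0)
  λ_5+ρ ↦ (2, 1)
  λ_6+ρ ↦ (2, 1)
  λ_7+ρ ↦ (3, 0)
  λ_8+ρ ↦ (9, 2)
  λ_9+ρ ↦ (2, 1)
  λ_10+ρ ↦ (0, 4)
  λ_11+ρ ↦ (0, 4)
  λ_12+ρ ↦ (6, 0)

These 12 weights hit 5 W_11-dot-orbits; sizes (2, 4, 3, 1, 2):

[[1, 7], [2, 3, 4, 12], [5, 6, 9], [8], [10, 11]]


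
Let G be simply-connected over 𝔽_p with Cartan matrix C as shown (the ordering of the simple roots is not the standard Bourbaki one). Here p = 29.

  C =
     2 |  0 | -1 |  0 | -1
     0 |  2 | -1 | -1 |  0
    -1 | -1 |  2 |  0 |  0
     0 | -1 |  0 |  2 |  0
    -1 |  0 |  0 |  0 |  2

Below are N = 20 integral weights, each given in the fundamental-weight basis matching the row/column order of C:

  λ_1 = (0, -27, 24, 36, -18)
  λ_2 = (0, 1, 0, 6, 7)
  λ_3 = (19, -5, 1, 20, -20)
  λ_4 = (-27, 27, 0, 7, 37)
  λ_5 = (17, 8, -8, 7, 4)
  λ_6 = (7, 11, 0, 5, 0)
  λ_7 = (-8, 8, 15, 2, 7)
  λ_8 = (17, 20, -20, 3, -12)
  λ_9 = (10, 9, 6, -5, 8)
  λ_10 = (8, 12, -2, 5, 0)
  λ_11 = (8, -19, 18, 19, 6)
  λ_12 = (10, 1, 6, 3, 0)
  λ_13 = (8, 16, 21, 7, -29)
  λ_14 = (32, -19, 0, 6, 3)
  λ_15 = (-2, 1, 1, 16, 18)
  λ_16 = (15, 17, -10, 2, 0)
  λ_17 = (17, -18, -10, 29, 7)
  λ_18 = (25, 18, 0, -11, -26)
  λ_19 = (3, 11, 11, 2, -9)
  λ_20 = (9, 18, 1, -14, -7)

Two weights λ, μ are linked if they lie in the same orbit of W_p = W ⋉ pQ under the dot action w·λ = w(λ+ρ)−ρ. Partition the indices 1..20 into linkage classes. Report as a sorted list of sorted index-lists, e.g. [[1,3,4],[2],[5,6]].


Dynkin diagram of C (from the 8 off-diagonal −1 entries): A_5.

λ_j+ρ reflected into Ā_29 (⟨·,θ^∨⟩≤29); 5-tuples as given:

  λ_1+ρ ↦ (7, 9, 9, 3, 1) · λ_2+ρ ↦ (1, 2, 1, 7, 8) · λ_3+ρ ↦ (1, 2, 1, 7, 8) · λ_4+ρ ↦ (7, 9, 9, 3, 1) · λ_5+ρ ↦ (11, 2, 7, 4, 1) · λ_6+ρ ↦ (8, 12, 1, 6, 1) · λ_7+ρ ↦ (7, 9, 9, 3, 1) · λ_8+ρ ↦ (11, 2, 7, 4, 1) · λ_9+ρ ↦ (11, 2, 7, 4, 1) · λ_10+ρ ↦ (8, 12, 1, 6, 1) · λ_11+ρ ↦ (8, 12, 1, 6, 1) · λ_12+ρ ↦ (11, 2, 7, 4, 1) · λ_13+ρ ↦ (1, 2, 1, 7, 8) · λ_14+ρ ↦ (11, 2, 7, 4, 1) · λ_15+ρ ↦ (1, 2, 1, 7, 8) · λ_16+ρ ↦ (7, 9, 9, 3, 1) · λ_17+ρ ↦ (7, 9, 9, 3, 1) · λ_18+ρ ↦ (1, 2, 1, 7, 8) · λ_19+ρ ↦ (4, 12, 8, 1, 2) · λ_20+ρ ↦ (4, 6, 2, 11, 4)

Grouping the 20 weights by Ā_29-representative: 6 linkage classes.

[[1, 4, 7, 16, 17], [2, 3, 13, 15, 18], [5, 8, 9, 12, 14], [6, 10, 11], [19], [20]]


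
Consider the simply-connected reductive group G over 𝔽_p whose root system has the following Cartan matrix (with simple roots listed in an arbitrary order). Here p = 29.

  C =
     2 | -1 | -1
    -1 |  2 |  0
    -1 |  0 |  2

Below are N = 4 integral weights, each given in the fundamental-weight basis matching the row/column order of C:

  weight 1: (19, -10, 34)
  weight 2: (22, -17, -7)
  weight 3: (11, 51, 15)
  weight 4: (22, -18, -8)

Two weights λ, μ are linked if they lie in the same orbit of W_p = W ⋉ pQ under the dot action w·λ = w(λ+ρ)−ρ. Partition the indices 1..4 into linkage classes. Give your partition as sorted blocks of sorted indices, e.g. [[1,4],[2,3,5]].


Type A_3, rank 3, |W|=24; reorder rows/cols to standard.

Each λ_j+ρ reduced to Ā_29; 3-tuples below use C's row order:

  [1] (6, 11, 3)
  [2] (1, 16, 6)
  [3] (1, 16, 6)
  [4] (1, 16, 6)

Linkage partition of the 4 weights (2 classes, p=29):

[[1], [2, 3, 4]]


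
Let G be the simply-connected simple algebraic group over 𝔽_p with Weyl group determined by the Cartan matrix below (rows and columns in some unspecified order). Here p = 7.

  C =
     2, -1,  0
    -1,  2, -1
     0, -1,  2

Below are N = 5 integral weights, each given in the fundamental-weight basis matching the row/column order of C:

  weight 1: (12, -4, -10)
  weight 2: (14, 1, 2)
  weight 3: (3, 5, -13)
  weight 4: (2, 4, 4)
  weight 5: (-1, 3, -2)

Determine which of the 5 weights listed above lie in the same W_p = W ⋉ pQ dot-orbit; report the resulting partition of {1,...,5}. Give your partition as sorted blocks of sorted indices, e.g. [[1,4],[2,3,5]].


C ↔ A_3 under row/col permutation; |W(A_3)| = 24.

Folding the 5 weights λ_j+ρ into Ā_7 (reps in the given 3-coord order):

  λ_1 → (3, 1, 1);  λ_2 → (3, 1, 1);  λ_3 → (3, 1, 1);  λ_4 → (3, 1, 1);  λ_5 → (0, 3, 1)

Partition of {1..5} into 2 W_7-dot-orbits:

[[1, 2, 3, 4], [5]]


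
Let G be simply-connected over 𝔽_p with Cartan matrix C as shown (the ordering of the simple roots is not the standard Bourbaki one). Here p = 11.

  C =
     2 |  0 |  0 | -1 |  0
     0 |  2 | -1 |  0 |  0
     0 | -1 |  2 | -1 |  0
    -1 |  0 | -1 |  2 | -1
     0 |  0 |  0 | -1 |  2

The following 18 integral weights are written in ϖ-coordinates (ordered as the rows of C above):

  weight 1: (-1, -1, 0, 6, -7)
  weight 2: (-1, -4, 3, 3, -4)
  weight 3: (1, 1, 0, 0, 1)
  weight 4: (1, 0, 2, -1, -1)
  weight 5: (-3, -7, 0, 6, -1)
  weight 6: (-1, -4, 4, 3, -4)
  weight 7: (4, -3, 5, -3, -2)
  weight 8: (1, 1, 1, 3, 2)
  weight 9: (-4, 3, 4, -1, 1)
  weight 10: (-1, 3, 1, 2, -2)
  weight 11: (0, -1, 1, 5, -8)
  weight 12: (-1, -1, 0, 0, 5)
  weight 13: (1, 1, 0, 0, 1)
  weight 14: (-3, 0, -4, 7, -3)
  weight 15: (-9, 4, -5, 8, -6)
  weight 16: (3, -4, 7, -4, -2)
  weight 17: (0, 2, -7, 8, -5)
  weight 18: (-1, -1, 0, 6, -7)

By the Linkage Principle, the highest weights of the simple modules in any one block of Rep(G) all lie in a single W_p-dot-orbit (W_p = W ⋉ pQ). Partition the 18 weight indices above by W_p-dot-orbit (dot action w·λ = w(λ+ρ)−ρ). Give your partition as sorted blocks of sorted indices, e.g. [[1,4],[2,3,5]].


C ↔ D_5 under row/col permutation; |W(D_5)| = 1920.

Alcove-folded reps (p=11, 18 weights, presented ϖ-order):

  [1] (0, 0, 1, 1, 6);  [2] (0, 3, 1, 1, 3);  [3] (2, 2, 1, 1, 2);  [4] (2, 1, 3, 0, 0);  [5] (2, 1, 3, 0, 0);  [6] (0, 3, 1, 1, 3);  [7] (2, 2, 1, 1, 2);  [8] (0, 4, 0, 2, 1);  [9] (0, 4, 0, 2, 1);  [10] (0, 4, 0, 2, 1);  [11] (0, 0, 1, 1, 6);  [12] (0, 0, 1, 1, 6);  [13] (2, 2, 1, 1, 2);  [14] (2, 2, 1, 1, 2);  [15] (0, 3, 1, 1, 3);  [16] (0, 3, 1, 1, 3);  [17] (0, 3, 1, 1, 3);  [18] (0, 0, 1, 1, 6)

The 18 indices split into 5 linkage classes (same alcove rep ⇔ same W_11-dot-orbit):

[[1, 11, 12, 18], [2, 6, 15, 16, 17], [3, 7, 13, 14], [4, 5], [8, 9, 10]]


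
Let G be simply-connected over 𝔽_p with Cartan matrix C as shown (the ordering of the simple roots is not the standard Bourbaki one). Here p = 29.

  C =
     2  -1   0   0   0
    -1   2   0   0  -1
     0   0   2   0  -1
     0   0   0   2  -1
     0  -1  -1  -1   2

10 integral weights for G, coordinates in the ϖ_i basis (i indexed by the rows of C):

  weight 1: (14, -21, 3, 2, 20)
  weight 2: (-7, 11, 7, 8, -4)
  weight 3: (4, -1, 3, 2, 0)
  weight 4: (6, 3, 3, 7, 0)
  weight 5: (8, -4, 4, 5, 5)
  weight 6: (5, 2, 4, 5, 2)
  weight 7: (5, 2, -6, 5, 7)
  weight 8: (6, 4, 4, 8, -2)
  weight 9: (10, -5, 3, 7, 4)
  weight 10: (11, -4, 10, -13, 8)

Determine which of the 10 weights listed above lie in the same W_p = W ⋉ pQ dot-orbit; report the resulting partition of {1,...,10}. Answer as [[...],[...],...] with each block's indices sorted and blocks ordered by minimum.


Dynkin diagram of C (from the 8 off-diagonal −1 entries): D_5.

Ā_29 reps of the 10 weights (D_5, coords as presented):

  λ_1+ρ ↦ (5, 0, 4, 3, 1) · λ_2+ρ ↦ (6, 3, 5, 6, 3) · λ_3+ρ ↦ (5, 0, 4, 3, 1) · λ_4+ρ ↦ (7, 4, 4, 8, 1) · λ_5+ρ ↦ (6, 3, 5, 6, 3) · λ_6+ρ ↦ (6, 3, 5, 6, 3) · λ_7+ρ ↦ (6, 3, 5, 6, 3) · λ_8+ρ ↦ (7, 4, 4, 8, 1) · λ_9+ρ ↦ (7, 4, 4, 8, 1) · λ_10+ρ ↦ (6, 3, 5, 6, 3)

These 10 weights hit 3 W_29-dot-orbits; sizes (2, 5, 3):

[[1, 3], [2, 5, 6, 7, 10], [4, 8, 9]]


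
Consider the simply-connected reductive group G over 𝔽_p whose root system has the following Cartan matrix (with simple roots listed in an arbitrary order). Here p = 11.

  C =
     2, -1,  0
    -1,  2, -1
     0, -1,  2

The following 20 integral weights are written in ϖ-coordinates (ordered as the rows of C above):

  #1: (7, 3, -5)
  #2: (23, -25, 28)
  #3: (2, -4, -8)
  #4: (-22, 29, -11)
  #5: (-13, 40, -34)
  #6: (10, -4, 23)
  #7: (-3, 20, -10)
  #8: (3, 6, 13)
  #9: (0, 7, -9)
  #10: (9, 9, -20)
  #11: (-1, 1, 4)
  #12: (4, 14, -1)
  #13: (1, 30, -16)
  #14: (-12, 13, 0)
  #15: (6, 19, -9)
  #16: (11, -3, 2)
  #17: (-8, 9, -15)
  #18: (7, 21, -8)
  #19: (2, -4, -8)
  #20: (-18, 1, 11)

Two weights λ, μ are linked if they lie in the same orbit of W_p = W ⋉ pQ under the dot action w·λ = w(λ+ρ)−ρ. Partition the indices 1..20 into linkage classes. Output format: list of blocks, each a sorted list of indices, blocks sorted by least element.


Type A_3, rank 3, |W|=24; reorder rows/cols to standard.

W_11-reps of the 20 weights in Ā_11 (same 3-coord order as C):

    [1] (7, 0, 3)
    [2] (0, 2, 5)
    [3] (7, 0, 3)
    [4] (8, 1, 1)
    [5] (1, 7, 0)
    [6] (1, 0, 8)
    [7] (8, 1, 1)
    [8] (7, 0, 3)
    [9] (1, 0, 8)
    [10] (8, 1, 1)
    [11] (0, 2, 5)
    [12] (0, 2, 5)
    [13] (0, 2, 5)
    [14] (7, 0, 3)
    [15] (3, 5, 2)
    [16] (8, 1, 1)
    [17] (1, 7, 0)
    [18] (1, 7, 0)
    [19] (7, 0, 3)
    [20] (3, 5, 2)

Partition of {1..20} into 6 W_11-dot-orbits:

[[1, 3, 8, 14, 19], [2, 11, 12, 13], [4, 7, 10, 16], [5, 17, 18], [6, 9], [15, 20]]


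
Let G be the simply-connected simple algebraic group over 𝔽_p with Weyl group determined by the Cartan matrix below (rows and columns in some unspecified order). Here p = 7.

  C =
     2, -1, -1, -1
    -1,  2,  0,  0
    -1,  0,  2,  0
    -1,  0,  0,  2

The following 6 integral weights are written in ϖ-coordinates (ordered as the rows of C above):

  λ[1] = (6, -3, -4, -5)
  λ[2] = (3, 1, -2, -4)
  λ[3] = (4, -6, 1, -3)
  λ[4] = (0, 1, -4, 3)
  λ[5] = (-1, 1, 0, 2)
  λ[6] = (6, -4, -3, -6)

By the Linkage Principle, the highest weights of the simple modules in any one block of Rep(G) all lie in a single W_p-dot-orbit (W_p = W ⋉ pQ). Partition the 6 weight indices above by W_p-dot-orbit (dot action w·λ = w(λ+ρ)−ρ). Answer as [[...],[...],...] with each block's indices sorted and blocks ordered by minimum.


C ↔ D_4 under row/col permutation; |W(D_4)| = 192.

W_7-reps of the 6 weights in Ā_7 (same 4-coord order as C):

  λ_1+ρ ↦ (2, 0, 1, 2) · λ_2+ρ ↦ (0, 2, 1, 3) · λ_3+ρ ↦ (2, 3, 0, 0) · λ_4+ρ ↦ (2, 0, 1, 2) · λ_5+ρ ↦ (0, 2, 1, 3) · λ_6+ρ ↦ (2, 0, 1, 2)

Grouping the 6 weights by Ā_7-representative: 3 linkage classes.

[[1, 4, 6], [2, 5], [3]]


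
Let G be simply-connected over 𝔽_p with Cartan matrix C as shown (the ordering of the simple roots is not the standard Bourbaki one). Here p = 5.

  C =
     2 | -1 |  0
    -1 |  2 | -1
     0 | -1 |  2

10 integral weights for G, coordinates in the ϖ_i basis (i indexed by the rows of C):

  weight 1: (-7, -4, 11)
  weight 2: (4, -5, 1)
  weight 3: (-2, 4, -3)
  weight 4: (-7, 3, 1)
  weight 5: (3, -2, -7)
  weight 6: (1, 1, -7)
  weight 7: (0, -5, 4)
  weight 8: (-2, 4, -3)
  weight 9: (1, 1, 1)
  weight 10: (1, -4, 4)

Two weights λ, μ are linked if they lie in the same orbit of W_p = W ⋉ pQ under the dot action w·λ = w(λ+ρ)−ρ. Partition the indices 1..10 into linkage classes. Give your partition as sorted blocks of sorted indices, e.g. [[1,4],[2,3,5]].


Dynkin diagram of C (from the 4 off-diagonal −1 entries): A_3.

Each λ_j+ρ reduced to Ā_5; 3-tuples below use C's row order:

  λ_1 → (1, 2, 1);  λ_2 → (1, 2, 2);  λ_3 → (1, 2, 2);  λ_4 → (3, 1, 1);  λ_5 → (1, 2, 1);  λ_6 → (1, 2, 1);  λ_7 → (3, 1, 1);  λ_8 → (1, 2, 2);  λ_9 → (1, 2, 1);  λ_10 → (1, 2, 2)

These 10 weights hit 3 W_5-dot-orbits; sizes (4, 4, 2):

[[1, 5, 6, 9], [2, 3, 8, 10], [4, 7]]


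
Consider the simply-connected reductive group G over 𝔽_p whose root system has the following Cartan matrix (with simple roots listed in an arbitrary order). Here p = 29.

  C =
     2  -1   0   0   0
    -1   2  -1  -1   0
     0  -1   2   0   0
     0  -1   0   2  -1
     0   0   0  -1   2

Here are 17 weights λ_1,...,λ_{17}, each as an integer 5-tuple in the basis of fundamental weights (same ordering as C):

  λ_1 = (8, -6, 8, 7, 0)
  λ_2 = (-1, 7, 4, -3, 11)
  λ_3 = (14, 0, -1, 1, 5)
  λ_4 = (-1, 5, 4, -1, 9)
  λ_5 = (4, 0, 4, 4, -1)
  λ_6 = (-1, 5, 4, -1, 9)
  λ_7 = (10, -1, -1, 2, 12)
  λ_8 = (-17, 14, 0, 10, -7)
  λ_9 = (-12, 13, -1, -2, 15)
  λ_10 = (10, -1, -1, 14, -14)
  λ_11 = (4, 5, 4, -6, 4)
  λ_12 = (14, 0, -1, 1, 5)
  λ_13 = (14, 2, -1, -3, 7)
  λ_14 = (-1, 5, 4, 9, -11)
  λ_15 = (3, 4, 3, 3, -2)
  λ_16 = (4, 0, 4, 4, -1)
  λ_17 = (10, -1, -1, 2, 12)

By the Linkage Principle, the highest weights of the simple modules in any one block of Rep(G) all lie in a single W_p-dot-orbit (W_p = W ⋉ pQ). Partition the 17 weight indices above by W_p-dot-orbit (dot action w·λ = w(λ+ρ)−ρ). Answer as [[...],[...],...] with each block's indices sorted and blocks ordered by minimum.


Type D_5, rank 5, |W|=1920; reorder rows/cols to standard.

Folding the 17 weights λ_j+ρ into Ā_29 (reps in the given 5-coord order):

  λ_1+ρ ↦ (4, 5, 4, 3, 1)
  λ_2+ρ ↦ (0, 6, 5, 0, 10)
  λ_3+ρ ↦ (15, 1, 0, 2, 6)
  λ_4+ρ ↦ (0, 6, 5, 0, 10)
  λ_5+ρ ↦ (5, 1, 5, 5, 0)
  λ_6+ρ ↦ (0, 6, 5, 0, 10)
  λ_7+ρ ↦ (11, 0, 0, 2, 13)
  λ_8+ρ ↦ (15, 1, 0, 2, 6)
  λ_9+ρ ↦ (11, 0, 0, 2, 13)
  λ_10+ρ ↦ (11, 0, 0, 2, 13)
  λ_11+ρ ↦ (5, 1, 5, 5, 0)
  λ_12+ρ ↦ (15, 1, 0, 2, 6)
  λ_13+ρ ↦ (15, 1, 0, 2, 6)
  λ_14+ρ ↦ (0, 6, 5, 0, 10)
  λ_15+ρ ↦ (4, 5, 4, 3, 1)
  λ_16+ρ ↦ (5, 1, 5, 5, 0)
  λ_17+ρ ↦ (11, 0, 0, 2, 13)

Linkage partition of the 17 weights (5 classes, p=29):

[[1, 15], [2, 4, 6, 14], [3, 8, 12, 13], [5, 11, 16], [7, 9, 10, 17]]


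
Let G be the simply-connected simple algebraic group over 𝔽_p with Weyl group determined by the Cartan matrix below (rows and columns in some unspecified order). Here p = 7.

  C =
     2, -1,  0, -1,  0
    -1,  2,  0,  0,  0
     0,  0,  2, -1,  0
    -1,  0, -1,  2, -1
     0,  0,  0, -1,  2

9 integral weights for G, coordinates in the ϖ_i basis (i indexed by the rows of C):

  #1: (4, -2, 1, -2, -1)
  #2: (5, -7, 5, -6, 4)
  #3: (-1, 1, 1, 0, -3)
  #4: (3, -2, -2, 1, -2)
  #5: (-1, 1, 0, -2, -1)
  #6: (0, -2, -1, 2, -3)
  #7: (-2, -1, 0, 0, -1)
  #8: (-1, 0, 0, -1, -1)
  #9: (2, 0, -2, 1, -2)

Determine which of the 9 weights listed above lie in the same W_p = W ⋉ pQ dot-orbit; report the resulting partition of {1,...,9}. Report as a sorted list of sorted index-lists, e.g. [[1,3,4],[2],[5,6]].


C ↔ D_5 under row/col permutation; |W(D_5)| = 1920.

λ_j+ρ reflected into Ā_7 (⟨·,θ^∨⟩≤7); 5-tuples as given:

  λ_1+ρ ↦ (1, 1, 1, 0, 1) · λ_2+ρ ↦ (0, 1, 1, 0, 0) · λ_3+ρ ↦ (1, 1, 1, 0, 1) · λ_4+ρ ↦ (1, 1, 1, 0, 1) · λ_5+ρ ↦ (0, 1, 1, 0, 0) · λ_6+ρ ↦ (0, 1, 0, 1, 2) · λ_7+ρ ↦ (0, 1, 1, 0, 0) · λ_8+ρ ↦ (0, 1, 1, 0, 0) · λ_9+ρ ↦ (1, 1, 1, 0, 1)

These 9 weights hit 3 W_7-dot-orbits; sizes (4, 4, 1):

[[1, 3, 4, 9], [2, 5, 7, 8], [6]]


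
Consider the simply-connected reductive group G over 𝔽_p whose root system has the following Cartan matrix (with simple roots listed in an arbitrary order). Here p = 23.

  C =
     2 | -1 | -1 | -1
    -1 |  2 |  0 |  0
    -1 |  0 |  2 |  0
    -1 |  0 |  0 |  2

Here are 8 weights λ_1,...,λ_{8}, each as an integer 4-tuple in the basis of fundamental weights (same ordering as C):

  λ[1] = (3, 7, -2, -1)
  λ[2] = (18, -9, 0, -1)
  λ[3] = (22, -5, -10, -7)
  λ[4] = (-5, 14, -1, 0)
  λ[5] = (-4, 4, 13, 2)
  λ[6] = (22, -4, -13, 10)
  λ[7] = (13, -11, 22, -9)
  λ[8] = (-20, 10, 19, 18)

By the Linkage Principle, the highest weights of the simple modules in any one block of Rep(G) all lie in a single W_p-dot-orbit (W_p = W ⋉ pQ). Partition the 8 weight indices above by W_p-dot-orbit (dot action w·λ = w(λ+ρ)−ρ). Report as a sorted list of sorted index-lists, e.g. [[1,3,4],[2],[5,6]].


D_4 Cartan matrix, 4 simple roots permuted; ρ=(1,1,1,1).

λ_j+ρ reflected into Ā_23 (⟨·,θ^∨⟩≤23); 4-tuples as given:

  1: (3, 8, 1, 0)
  2: (3, 8, 1, 0)
  3: (0, 4, 9, 6)
  4: (3, 8, 1, 0)
  5: (3, 2, 11, 0)
  6: (3, 8, 1, 0)
  7: (0, 4, 9, 6)
  8: (3, 8, 1, 0)

Partition of {1..8} into 3 W_23-dot-orbits:

[[1, 2, 4, 6, 8], [3, 7], [5]]


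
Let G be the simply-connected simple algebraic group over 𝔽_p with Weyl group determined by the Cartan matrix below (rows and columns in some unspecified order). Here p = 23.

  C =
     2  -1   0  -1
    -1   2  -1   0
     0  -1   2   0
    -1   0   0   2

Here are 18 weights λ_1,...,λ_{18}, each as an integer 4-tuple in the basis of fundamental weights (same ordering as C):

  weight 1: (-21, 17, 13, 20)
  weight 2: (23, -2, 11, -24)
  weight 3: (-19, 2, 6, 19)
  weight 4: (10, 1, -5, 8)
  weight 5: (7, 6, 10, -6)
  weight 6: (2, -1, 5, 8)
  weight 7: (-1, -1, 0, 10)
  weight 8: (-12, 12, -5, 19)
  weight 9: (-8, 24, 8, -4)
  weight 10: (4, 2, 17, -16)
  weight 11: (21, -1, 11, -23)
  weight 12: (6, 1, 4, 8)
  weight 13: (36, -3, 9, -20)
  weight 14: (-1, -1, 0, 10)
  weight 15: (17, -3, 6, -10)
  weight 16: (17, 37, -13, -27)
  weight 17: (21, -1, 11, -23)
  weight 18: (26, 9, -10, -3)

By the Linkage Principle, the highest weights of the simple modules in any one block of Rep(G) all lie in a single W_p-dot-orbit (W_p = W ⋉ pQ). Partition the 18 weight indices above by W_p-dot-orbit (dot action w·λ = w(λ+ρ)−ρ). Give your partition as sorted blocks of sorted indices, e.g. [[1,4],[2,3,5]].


Root system A_4: the 4×4 matrix C matches after relabeling.

λ_j+ρ reflected into Ā_23 (⟨·,θ^∨⟩≤23); 4-tuples as given:

  [1] (9, 2, 2, 9)
  [2] (0, 0, 1, 11)
  [3] (3, 7, 8, 2)
  [4] (9, 2, 2, 9)
  [5] (3, 7, 8, 2)
  [6] (3, 0, 6, 9)
  [7] (0, 0, 1, 11)
  [8] (9, 2, 2, 9)
  [9] (1, 12, 2, 3)
  [10] (3, 7, 8, 2)
  [11] (0, 0, 1, 11)
  [12] (7, 2, 5, 9)
  [13] (1, 12, 2, 3)
  [14] (0, 0, 1, 11)
  [15] (7, 2, 5, 9)
  [16] (3, 7, 8, 2)
  [17] (0, 0, 1, 11)
  [18] (9, 2, 2, 9)

Grouping the 18 weights by Ā_23-representative: 6 linkage classes.

[[1, 4, 8, 18], [2, 7, 11, 14, 17], [3, 5, 10, 16], [6], [9, 13], [12, 15]]


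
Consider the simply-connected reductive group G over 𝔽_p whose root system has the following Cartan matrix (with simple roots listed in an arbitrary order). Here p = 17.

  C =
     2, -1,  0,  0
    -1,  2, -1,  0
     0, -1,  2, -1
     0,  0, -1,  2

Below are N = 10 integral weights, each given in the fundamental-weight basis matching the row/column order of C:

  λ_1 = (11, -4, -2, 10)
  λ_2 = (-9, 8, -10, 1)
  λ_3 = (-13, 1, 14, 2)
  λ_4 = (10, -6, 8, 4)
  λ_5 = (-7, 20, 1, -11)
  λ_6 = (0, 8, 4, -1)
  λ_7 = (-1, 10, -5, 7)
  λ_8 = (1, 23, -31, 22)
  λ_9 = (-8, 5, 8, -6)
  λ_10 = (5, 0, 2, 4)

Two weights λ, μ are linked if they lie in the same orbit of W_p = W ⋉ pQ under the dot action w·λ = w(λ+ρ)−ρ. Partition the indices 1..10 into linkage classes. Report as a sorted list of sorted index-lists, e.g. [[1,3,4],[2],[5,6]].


Dynkin diagram of C (from the 6 off-diagonal −1 entries): A_4.

Ā_17 reps of the 10 weights (A_4, coords as presented):

    [1] (6, 1, 3, 5)
    [2] (0, 2, 6, 1)
    [3] (1, 9, 5, 0)
    [4] (3, 5, 4, 2)
    [5] (0, 7, 4, 4)
    [6] (1, 9, 5, 0)
    [7] (0, 7, 4, 4)
    [8] (0, 7, 4, 4)
    [9] (6, 1, 3, 5)
    [10] (6, 1, 3, 5)

Linkage partition of the 10 weights (5 classes, p=17):

[[1, 9, 10], [2], [3, 6], [4], [5, 7, 8]]


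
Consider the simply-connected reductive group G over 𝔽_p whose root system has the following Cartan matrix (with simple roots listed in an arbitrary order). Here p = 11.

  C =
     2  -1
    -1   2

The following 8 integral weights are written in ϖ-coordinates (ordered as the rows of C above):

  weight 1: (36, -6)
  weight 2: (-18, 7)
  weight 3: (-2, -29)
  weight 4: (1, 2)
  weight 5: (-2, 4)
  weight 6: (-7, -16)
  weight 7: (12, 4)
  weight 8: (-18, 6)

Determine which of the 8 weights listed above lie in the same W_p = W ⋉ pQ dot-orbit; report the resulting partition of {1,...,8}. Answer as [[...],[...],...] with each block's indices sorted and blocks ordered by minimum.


Dynkin diagram of C (from the 2 off-diagonal −1 entries): A_2.

W_11-reps of the 8 weights in Ā_11 (same 2-coord order as C):

  λ_1 → (1, 4)
  λ_2 → (2, 3)
  λ_3 → (1, 4)
  λ_4 → (2, 3)
  λ_5 → (1, 4)
  λ_6 → (1, 4)
  λ_7 → (4, 2)
  λ_8 → (1, 4)

The 8 indices split into 3 linkage classes (same alcove rep ⇔ same W_11-dot-orbit):

[[1, 3, 5, 6, 8], [2, 4], [7]]
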